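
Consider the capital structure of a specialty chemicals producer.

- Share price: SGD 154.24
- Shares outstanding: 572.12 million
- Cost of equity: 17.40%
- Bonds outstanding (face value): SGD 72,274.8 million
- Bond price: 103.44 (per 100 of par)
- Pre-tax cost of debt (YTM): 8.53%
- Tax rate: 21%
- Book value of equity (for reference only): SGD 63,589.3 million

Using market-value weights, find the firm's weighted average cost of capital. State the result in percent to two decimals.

Market value of equity E = 154.24 × 572.12m = 88243.7888m. Market value of debt D = 72274.8m × 103.44/100 = 74761.05312m.
Total capital V = 88243.7888 + 74761.05312 = 163004.84192.
Equity: weight = 88243.7888/163004.84192 = 0.5414; cost = 17.4%.
Bonds outstanding: weight = 74761.05312/163004.84192 = 0.4586; after-tax cost = 8.53% × (1 − 21%) = 6.7387%.
WACC = 0.5414 × 17.4000% + 0.4586 × 6.7387% = 12.5103%.

12.51%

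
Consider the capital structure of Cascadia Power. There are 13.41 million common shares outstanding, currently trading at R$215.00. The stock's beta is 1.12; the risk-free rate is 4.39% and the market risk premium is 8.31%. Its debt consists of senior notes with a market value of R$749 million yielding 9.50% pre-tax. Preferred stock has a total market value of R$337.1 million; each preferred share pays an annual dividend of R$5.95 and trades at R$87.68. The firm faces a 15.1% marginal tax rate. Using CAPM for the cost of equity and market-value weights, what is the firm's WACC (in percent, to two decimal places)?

12.05%

Cost of equity via CAPM: Re = 4.39% + 1.12 × 8.31% = 13.6972%.
Cost of preferred: Rp = 5.95 / 87.68 = 6.7860%.
Market value of equity E = 215.0 × 13.41m = 2883.15m.
Total capital V = 2883.15 + 337.1 + 749 = 3969.25.
Equity: weight = 2883.15/3969.25 = 0.7264; cost = 13.6972%.
Preferred: weight = 337.1/3969.25 = 0.0849; cost = 6.786%.
Senior notes: weight = 749/3969.25 = 0.1887; after-tax cost = 9.5% × (1 − 15.1%) = 8.0655%.
WACC = 0.7264 × 13.6972% + 0.0849 × 6.7860% + 0.1887 × 8.0655% = 12.0475%.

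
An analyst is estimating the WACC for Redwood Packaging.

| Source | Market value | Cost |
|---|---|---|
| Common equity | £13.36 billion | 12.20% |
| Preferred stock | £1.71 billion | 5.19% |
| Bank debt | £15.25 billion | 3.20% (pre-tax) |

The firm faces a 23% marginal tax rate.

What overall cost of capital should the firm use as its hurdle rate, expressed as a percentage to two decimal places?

6.91%

Total capital V = 13.36 + 1.71 + 15.25 = 30.32.
Equity: weight = 13.36/30.32 = 0.4406; cost = 12.2%.
Preferred: weight = 1.71/30.32 = 0.0564; cost = 5.19%.
Bank debt: weight = 15.25/30.32 = 0.5030; after-tax cost = 3.2% × (1 − 23%) = 2.4640%.
WACC = 0.4406 × 12.2000% + 0.0564 × 5.1900% + 0.5030 × 2.4640% = 6.9077%.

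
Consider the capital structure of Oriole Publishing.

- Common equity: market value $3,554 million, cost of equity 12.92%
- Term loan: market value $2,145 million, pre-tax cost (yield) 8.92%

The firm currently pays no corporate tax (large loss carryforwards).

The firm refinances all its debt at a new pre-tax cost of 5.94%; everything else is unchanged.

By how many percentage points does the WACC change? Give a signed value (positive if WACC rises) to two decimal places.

Current WACC:
Total capital V = 3554 + 2145 = 5699.
Equity: weight = 3554/5699 = 0.6236; cost = 12.92%.
Term loan: weight = 2145/5699 = 0.3764; after-tax cost = 8.92% × (1 − 0%) = 8.9200%.
WACC = 0.6236 × 12.9200% + 0.3764 × 8.9200% = 11.4145%.
After the change:
Total capital V = 3554 + 2145 = 5699.
Equity: weight = 3554/5699 = 0.6236; cost = 12.92%.
Term loan: weight = 2145/5699 = 0.3764; after-tax cost = 5.94% × (1 − 0%) = 5.9400%.
WACC = 0.6236 × 12.9200% + 0.3764 × 5.9400% = 10.2929%.
Change in WACC = 10.2929% − 11.4145% = -1.1216 pp.

-1.12 pp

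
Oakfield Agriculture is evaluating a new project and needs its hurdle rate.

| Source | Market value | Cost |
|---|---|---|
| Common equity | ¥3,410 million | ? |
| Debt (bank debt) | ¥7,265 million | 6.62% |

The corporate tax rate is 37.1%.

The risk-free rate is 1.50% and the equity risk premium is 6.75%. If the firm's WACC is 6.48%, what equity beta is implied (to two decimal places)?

Total capital V = 3410 + 7265 = 10675.
Equity weight = 3410/10675 = 0.3194.
Bank debt weight = 7265/10675 = 0.6806.
Debt contribution = 0.6806 × 6.62% × (1 − 37.1%) = 2.8338%.
Required equity contribution = 6.48% − 2.8338% = 3.6462%  ⇒  Re = 11.4143%.
CAPM: 11.4143% = 1.5% + β × 6.75%  ⇒  β = 1.4688.

1.47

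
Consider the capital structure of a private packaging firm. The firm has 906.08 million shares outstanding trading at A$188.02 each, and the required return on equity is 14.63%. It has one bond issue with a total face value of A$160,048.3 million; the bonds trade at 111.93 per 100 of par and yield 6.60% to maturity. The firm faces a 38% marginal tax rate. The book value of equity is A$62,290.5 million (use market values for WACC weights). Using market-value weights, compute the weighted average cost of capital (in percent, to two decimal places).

Market value of equity E = 188.02 × 906.08m = 170361.1616m. Market value of debt D = 160048.3m × 111.93/100 = 179142.06219m.
Total capital V = 170361.1616 + 179142.06219 = 349503.22379.
Equity: weight = 170361.1616/349503.22379 = 0.4874; cost = 14.63%.
Bonds outstanding: weight = 179142.06219/349503.22379 = 0.5126; after-tax cost = 6.6% × (1 − 38%) = 4.0920%.
WACC = 0.4874 × 14.6300% + 0.5126 × 4.0920% = 9.2286%.

9.23%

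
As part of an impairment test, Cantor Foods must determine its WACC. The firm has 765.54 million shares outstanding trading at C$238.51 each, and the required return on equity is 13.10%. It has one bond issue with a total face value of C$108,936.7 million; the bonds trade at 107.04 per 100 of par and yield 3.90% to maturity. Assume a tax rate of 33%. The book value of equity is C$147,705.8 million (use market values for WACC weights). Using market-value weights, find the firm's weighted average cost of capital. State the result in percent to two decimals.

9.01%

Market value of equity E = 238.51 × 765.54m = 182588.9454m. Market value of debt D = 108936.7m × 107.04/100 = 116605.84368m.
Total capital V = 182588.9454 + 116605.84368 = 299194.78908.
Equity: weight = 182588.9454/299194.78908 = 0.6103; cost = 13.1%.
Bonds outstanding: weight = 116605.84368/299194.78908 = 0.3897; after-tax cost = 3.9% × (1 − 33%) = 2.6130%.
WACC = 0.6103 × 13.1000% + 0.3897 × 2.6130% = 9.0129%.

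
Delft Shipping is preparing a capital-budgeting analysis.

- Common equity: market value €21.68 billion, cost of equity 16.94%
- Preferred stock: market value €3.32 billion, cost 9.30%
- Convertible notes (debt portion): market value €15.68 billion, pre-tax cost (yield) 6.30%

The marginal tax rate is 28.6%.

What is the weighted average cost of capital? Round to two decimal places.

Total capital V = 21.68 + 3.32 + 15.68 = 40.68.
Equity: weight = 21.68/40.68 = 0.5329; cost = 16.94%.
Preferred: weight = 3.32/40.68 = 0.0816; cost = 9.3%.
Convertible notes (debt portion): weight = 15.68/40.68 = 0.3854; after-tax cost = 6.3% × (1 − 28.6%) = 4.4982%.
WACC = 0.5329 × 16.9400% + 0.0816 × 9.3000% + 0.3854 × 4.4982% = 11.5208%.

11.52%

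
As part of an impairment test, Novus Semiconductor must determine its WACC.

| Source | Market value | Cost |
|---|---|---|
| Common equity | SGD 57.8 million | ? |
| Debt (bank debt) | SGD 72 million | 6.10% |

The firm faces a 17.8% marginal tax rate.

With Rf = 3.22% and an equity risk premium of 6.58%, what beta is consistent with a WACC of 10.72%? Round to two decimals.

Total capital V = 57.8 + 72 = 129.8.
Equity weight = 57.8/129.8 = 0.4453.
Bank debt weight = 72/129.8 = 0.5547.
Debt contribution = 0.5547 × 6.1% × (1 − 17.8%) = 2.7814%.
Required equity contribution = 10.72% − 2.7814% = 7.9386%  ⇒  Re = 17.8276%.
CAPM: 17.8276% = 3.22% + β × 6.58%  ⇒  β = 2.2200.

2.22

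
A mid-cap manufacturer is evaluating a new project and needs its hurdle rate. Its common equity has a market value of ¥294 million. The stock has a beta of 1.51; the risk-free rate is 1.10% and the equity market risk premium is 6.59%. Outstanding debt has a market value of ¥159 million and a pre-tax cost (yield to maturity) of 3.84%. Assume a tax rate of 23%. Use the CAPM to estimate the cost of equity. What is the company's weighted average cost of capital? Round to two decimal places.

Cost of equity via CAPM: Re = 1.1% + 1.51 × 6.59% = 11.0509%.
Total capital V = 294 + 159 = 453.
Equity: weight = 294/453 = 0.6490; cost = 11.0509%.
Debt: weight = 159/453 = 0.3510; after-tax cost = 3.84% × (1 − 23%) = 2.9568%.
WACC = 0.6490 × 11.0509% + 0.3510 × 2.9568% = 8.2099%.

8.21%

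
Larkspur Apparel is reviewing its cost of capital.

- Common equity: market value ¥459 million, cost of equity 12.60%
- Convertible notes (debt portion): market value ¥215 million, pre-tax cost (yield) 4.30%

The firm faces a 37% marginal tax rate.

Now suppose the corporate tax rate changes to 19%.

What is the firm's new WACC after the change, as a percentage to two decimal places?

9.69%

After the change:
Total capital V = 459 + 215 = 674.
Equity: weight = 459/674 = 0.6810; cost = 12.6%.
Convertible notes (debt portion): weight = 215/674 = 0.3190; after-tax cost = 4.3% × (1 − 19%) = 3.4830%.
WACC = 0.6810 × 12.6000% + 0.3190 × 3.4830% = 9.6918%.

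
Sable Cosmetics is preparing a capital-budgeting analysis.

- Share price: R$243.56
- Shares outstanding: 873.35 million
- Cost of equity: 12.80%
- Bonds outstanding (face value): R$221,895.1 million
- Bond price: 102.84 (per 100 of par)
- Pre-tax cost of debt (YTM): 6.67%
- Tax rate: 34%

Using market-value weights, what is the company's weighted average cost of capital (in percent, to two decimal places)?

Market value of equity E = 243.56 × 873.35m = 212713.126m. Market value of debt D = 221895.1m × 102.84/100 = 228196.92084m.
Total capital V = 212713.126 + 228196.92084 = 440910.04684.
Equity: weight = 212713.126/440910.04684 = 0.4824; cost = 12.8%.
Bonds outstanding: weight = 228196.92084/440910.04684 = 0.5176; after-tax cost = 6.67% × (1 − 34%) = 4.4022%.
WACC = 0.4824 × 12.8000% + 0.5176 × 4.4022% = 8.4536%.

8.45%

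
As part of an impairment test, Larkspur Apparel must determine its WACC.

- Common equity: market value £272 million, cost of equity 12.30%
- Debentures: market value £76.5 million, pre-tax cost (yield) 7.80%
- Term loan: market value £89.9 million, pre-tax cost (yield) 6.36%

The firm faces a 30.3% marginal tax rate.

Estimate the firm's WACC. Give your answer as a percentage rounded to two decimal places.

9.49%

Total capital V = 272 + 76.5 + 89.9 = 438.4.
Equity: weight = 272/438.4 = 0.6204; cost = 12.3%.
Debentures: weight = 76.5/438.4 = 0.1745; after-tax cost = 7.8% × (1 − 30.3%) = 5.4366%.
Term loan: weight = 89.9/438.4 = 0.2051; after-tax cost = 6.36% × (1 − 30.3%) = 4.4329%.
WACC = 0.6204 × 12.3000% + 0.1745 × 5.4366% + 0.2051 × 4.4329% = 9.4891%.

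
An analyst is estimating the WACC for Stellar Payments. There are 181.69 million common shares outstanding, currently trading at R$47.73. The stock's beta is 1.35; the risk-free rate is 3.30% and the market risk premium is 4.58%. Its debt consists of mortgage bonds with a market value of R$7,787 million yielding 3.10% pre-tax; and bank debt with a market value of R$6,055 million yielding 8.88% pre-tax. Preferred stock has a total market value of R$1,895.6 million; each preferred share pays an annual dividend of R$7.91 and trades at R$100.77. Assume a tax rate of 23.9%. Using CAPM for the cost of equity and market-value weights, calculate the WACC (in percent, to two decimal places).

6.41%

Cost of equity via CAPM: Re = 3.3% + 1.35 × 4.58% = 9.4830%.
Cost of preferred: Rp = 7.91 / 100.77 = 7.8496%.
Market value of equity E = 47.73 × 181.69m = 8672.0637m.
Total capital V = 8672.0637 + 1895.6 + 7787 + 6055 = 24409.6637.
Equity: weight = 8672.0637/24409.6637 = 0.3553; cost = 9.483%.
Preferred: weight = 1895.6/24409.6637 = 0.0777; cost = 7.8496%.
Mortgage bonds: weight = 7787/24409.6637 = 0.3190; after-tax cost = 3.1% × (1 − 23.9%) = 2.3591%.
Bank debt: weight = 6055/24409.6637 = 0.2481; after-tax cost = 8.88% × (1 − 23.9%) = 6.7577%.
WACC = 0.3553 × 9.4830% + 0.0777 × 7.8496% + 0.3190 × 2.3591% + 0.2481 × 6.7577% = 6.4075%.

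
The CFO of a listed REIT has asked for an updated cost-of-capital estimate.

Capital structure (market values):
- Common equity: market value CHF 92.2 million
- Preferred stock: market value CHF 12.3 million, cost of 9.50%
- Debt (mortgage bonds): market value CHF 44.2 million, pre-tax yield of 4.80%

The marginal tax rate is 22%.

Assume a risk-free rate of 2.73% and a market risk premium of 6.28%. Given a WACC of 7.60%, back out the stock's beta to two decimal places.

Total capital V = 92.2 + 12.3 + 44.2 = 148.7.
Equity weight = 92.2/148.7 = 0.6200.
Preferred weight = 12.3/148.7 = 0.0827.
Mortgage bonds weight = 44.2/148.7 = 0.2972.
Debt contribution = 0.2972 × 4.8% × (1 − 22%) = 1.1129%.
Preferred contribution = 0.0827 × 9.5% = 0.7858%.
Required equity contribution = 7.6% − 1.8987% = 5.7013%  ⇒  Re = 9.1951%.
CAPM: 9.1951% = 2.73% + β × 6.28%  ⇒  β = 1.0295.

1.03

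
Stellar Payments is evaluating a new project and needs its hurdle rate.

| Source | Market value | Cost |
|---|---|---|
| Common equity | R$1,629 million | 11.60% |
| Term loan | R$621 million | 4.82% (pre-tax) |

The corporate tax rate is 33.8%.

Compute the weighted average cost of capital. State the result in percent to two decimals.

Total capital V = 1629 + 621 = 2250.
Equity: weight = 1629/2250 = 0.7240; cost = 11.6%.
Term loan: weight = 621/2250 = 0.2760; after-tax cost = 4.82% × (1 − 33.8%) = 3.1908%.
WACC = 0.7240 × 11.6000% + 0.2760 × 3.1908% = 9.2791%.

9.28%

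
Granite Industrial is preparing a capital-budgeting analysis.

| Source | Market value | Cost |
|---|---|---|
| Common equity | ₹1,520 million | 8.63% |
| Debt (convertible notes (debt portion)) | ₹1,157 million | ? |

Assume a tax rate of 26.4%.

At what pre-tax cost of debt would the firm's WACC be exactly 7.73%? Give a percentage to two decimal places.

8.90%

Total capital V = 1520 + 1157 = 2677.
Equity weight = 1520/2677 = 0.5678.
Convertible notes (debt portion) weight = 1157/2677 = 0.4322.
Equity contribution = 0.5678 × 8.63% = 4.9001%.
Remaining for debt = 7.73% − 4.9001% = 2.8299%.
Rd × (1 − 26.4%) × 0.4322 = 2.8299%  ⇒  Rd = 8.8962%.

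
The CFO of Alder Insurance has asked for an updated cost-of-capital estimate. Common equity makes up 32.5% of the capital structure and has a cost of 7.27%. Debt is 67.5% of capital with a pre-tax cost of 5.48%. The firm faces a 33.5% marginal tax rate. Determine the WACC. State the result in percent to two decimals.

4.82%

After-tax cost of debt = 5.48% × (1 − 33.5%) = 3.6442%.
WACC = 0.325 × 7.2700% + 0.675 × 3.6442% = 4.8226%.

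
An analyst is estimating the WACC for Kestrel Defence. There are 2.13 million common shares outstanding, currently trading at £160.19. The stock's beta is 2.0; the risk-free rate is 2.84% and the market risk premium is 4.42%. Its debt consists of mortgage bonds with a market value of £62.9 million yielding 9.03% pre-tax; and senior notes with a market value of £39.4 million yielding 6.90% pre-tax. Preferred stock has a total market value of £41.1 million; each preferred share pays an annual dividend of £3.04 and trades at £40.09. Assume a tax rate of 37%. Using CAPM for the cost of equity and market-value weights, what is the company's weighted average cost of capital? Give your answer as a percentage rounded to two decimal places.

9.96%

Cost of equity via CAPM: Re = 2.84% + 2.0 × 4.42% = 11.6800%.
Cost of preferred: Rp = 3.04 / 40.09 = 7.5829%.
Market value of equity E = 160.19 × 2.13m = 341.2047m.
Total capital V = 341.2047 + 41.1 + 62.9 + 39.4 = 484.6047.
Equity: weight = 341.2047/484.6047 = 0.7041; cost = 11.68%.
Preferred: weight = 41.1/484.6047 = 0.0848; cost = 7.5829%.
Mortgage bonds: weight = 62.9/484.6047 = 0.1298; after-tax cost = 9.03% × (1 − 37%) = 5.6889%.
Senior notes: weight = 39.4/484.6047 = 0.0813; after-tax cost = 6.9% × (1 − 37%) = 4.3470%.
WACC = 0.7041 × 11.6800% + 0.0848 × 7.5829% + 0.1298 × 5.6889% + 0.0813 × 4.3470% = 9.9587%.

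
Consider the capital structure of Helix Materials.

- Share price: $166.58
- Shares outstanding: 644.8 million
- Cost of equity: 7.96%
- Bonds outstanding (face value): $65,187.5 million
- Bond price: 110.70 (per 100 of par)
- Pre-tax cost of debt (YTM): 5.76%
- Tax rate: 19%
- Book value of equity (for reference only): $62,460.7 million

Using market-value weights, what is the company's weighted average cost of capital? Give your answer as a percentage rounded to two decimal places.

6.64%

Market value of equity E = 166.58 × 644.8m = 107410.784m. Market value of debt D = 65187.5m × 110.7/100 = 72162.5625m.
Total capital V = 107410.784 + 72162.5625 = 179573.3465.
Equity: weight = 107410.784/179573.3465 = 0.5981; cost = 7.96%.
Bonds outstanding: weight = 72162.5625/179573.3465 = 0.4019; after-tax cost = 5.76% × (1 − 19%) = 4.6656%.
WACC = 0.5981 × 7.9600% + 0.4019 × 4.6656% = 6.6361%.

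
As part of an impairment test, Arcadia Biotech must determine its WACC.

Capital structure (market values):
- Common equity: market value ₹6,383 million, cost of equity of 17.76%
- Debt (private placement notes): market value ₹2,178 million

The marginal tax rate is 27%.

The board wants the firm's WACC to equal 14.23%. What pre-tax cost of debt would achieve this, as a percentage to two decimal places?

5.32%

Total capital V = 6383 + 2178 = 8561.
Equity weight = 6383/8561 = 0.7456.
Private placement notes weight = 2178/8561 = 0.2544.
Equity contribution = 0.7456 × 17.76% = 13.2417%.
Remaining for debt = 14.23% − 13.2417% = 0.9883%.
Rd × (1 − 27%) × 0.2544 = 0.9883%  ⇒  Rd = 5.3216%.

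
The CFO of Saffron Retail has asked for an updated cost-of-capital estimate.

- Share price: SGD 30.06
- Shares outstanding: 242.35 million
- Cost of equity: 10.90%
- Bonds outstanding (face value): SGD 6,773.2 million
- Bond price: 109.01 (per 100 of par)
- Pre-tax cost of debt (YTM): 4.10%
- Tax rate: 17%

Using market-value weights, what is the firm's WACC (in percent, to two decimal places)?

7.13%

Market value of equity E = 30.06 × 242.35m = 7285.041m. Market value of debt D = 6773.2m × 109.01/100 = 7383.46532m.
Total capital V = 7285.041 + 7383.46532 = 14668.50632.
Equity: weight = 7285.041/14668.50632 = 0.4966; cost = 10.9%.
Bonds outstanding: weight = 7383.46532/14668.50632 = 0.5034; after-tax cost = 4.1% × (1 − 17%) = 3.4030%.
WACC = 0.4966 × 10.9000% + 0.5034 × 3.4030% = 7.1263%.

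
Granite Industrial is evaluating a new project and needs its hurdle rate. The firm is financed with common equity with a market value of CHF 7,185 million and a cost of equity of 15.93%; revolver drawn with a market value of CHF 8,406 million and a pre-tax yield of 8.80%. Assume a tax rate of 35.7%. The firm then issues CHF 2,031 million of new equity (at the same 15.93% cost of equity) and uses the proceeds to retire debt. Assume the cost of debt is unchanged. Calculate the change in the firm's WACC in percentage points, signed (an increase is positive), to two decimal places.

Current WACC:
Total capital V = 7185 + 8406 = 15591.
Equity: weight = 7185/15591 = 0.4608; cost = 15.93%.
Revolver drawn: weight = 8406/15591 = 0.5392; after-tax cost = 8.8% × (1 − 35.7%) = 5.6584%.
WACC = 0.4608 × 15.9300% + 0.5392 × 5.6584% = 10.3920%.
After the change:
Total capital V = 9216 + 6375 = 15591.
Equity: weight = 9216/15591 = 0.5911; cost = 15.93%.
Revolver drawn: weight = 6375/15591 = 0.4089; after-tax cost = 8.8% × (1 − 35.7%) = 5.6584%.
WACC = 0.5911 × 15.9300% + 0.4089 × 5.6584% = 11.7300%.
Change in WACC = 11.7300% − 10.3920% = 1.3381 pp.

+1.34 pp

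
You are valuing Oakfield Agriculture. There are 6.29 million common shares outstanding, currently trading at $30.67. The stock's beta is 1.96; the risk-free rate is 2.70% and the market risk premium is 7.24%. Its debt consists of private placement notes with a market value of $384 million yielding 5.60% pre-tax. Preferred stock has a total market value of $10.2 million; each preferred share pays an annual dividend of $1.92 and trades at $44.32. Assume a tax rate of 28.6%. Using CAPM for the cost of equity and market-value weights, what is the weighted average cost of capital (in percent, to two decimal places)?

Cost of equity via CAPM: Re = 2.7% + 1.96 × 7.24% = 16.8904%.
Cost of preferred: Rp = 1.92 / 44.32 = 4.3321%.
Market value of equity E = 30.67 × 6.29m = 192.9143m.
Total capital V = 192.9143 + 10.2 + 384 = 587.1143.
Equity: weight = 192.9143/587.1143 = 0.3286; cost = 16.8904%.
Preferred: weight = 10.2/587.1143 = 0.0174; cost = 4.3321%.
Private placement notes: weight = 384/587.1143 = 0.6540; after-tax cost = 5.6% × (1 − 28.6%) = 3.9984%.
WACC = 0.3286 × 16.8904% + 0.0174 × 4.3321% + 0.6540 × 3.9984% = 8.2403%.

8.24%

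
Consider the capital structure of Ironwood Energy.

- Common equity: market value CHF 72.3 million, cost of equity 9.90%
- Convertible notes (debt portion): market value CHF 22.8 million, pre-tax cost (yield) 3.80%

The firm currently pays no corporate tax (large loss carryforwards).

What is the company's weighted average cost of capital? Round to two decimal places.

Total capital V = 72.3 + 22.8 = 95.1.
Equity: weight = 72.3/95.1 = 0.7603; cost = 9.9%.
Convertible notes (debt portion): weight = 22.8/95.1 = 0.2397; after-tax cost = 3.8% × (1 − 0%) = 3.8000%.
WACC = 0.7603 × 9.9000% + 0.2397 × 3.8000% = 8.4375%.

8.44%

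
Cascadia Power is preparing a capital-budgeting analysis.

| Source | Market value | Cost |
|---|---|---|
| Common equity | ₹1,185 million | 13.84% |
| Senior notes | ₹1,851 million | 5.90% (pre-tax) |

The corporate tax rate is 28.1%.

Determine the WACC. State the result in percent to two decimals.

7.99%

Total capital V = 1185 + 1851 = 3036.
Equity: weight = 1185/3036 = 0.3903; cost = 13.84%.
Senior notes: weight = 1851/3036 = 0.6097; after-tax cost = 5.9% × (1 − 28.1%) = 4.2421%.
WACC = 0.3903 × 13.8400% + 0.6097 × 4.2421% = 7.9883%.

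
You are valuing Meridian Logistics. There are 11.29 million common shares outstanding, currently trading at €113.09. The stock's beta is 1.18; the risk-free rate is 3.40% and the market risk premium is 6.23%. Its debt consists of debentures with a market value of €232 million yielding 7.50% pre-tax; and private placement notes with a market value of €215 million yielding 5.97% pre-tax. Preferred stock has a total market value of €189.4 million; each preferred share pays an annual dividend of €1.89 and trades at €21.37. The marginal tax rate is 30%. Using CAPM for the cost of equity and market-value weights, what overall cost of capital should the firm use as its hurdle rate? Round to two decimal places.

9.16%

Cost of equity via CAPM: Re = 3.4% + 1.18 × 6.23% = 10.7514%.
Cost of preferred: Rp = 1.89 / 21.37 = 8.8442%.
Market value of equity E = 113.09 × 11.29m = 1276.7861m.
Total capital V = 1276.7861 + 189.4 + 232 + 215 = 1913.1861.
Equity: weight = 1276.7861/1913.1861 = 0.6674; cost = 10.7514%.
Preferred: weight = 189.4/1913.1861 = 0.0990; cost = 8.8442%.
Debentures: weight = 232/1913.1861 = 0.1213; after-tax cost = 7.5% × (1 − 30%) = 5.2500%.
Private placement notes: weight = 215/1913.1861 = 0.1124; after-tax cost = 5.97% × (1 − 30%) = 4.1790%.
WACC = 0.6674 × 10.7514% + 0.0990 × 8.8442% + 0.1213 × 5.2500% + 0.1124 × 4.1790% = 9.1569%.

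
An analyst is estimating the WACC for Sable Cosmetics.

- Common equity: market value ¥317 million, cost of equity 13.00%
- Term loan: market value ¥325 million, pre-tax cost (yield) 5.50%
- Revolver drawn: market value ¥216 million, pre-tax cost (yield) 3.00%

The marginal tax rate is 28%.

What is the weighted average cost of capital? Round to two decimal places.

6.85%

Total capital V = 317 + 325 + 216 = 858.
Equity: weight = 317/858 = 0.3695; cost = 13%.
Term loan: weight = 325/858 = 0.3788; after-tax cost = 5.5% × (1 − 28%) = 3.9600%.
Revolver drawn: weight = 216/858 = 0.2517; after-tax cost = 3% × (1 − 28%) = 2.1600%.
WACC = 0.3695 × 13.0000% + 0.3788 × 3.9600% + 0.2517 × 2.1600% = 6.8468%.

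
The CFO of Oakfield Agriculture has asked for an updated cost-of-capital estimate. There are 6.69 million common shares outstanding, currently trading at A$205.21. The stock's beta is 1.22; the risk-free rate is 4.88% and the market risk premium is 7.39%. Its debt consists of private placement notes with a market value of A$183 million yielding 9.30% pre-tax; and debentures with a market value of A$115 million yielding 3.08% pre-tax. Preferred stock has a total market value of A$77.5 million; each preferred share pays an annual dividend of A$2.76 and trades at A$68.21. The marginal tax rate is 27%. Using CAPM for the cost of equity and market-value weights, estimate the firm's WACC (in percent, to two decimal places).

11.95%

Cost of equity via CAPM: Re = 4.88% + 1.22 × 7.39% = 13.8958%.
Cost of preferred: Rp = 2.76 / 68.21 = 4.0463%.
Market value of equity E = 205.21 × 6.69m = 1372.8549m.
Total capital V = 1372.8549 + 77.5 + 183 + 115 = 1748.3549.
Equity: weight = 1372.8549/1748.3549 = 0.7852; cost = 13.8958%.
Preferred: weight = 77.5/1748.3549 = 0.0443; cost = 4.0463%.
Private placement notes: weight = 183/1748.3549 = 0.1047; after-tax cost = 9.3% × (1 − 27%) = 6.7890%.
Debentures: weight = 115/1748.3549 = 0.0658; after-tax cost = 3.08% × (1 − 27%) = 2.2484%.
WACC = 0.7852 × 13.8958% + 0.0443 × 4.0463% + 0.1047 × 6.7890% + 0.0658 × 2.2484% = 11.9492%.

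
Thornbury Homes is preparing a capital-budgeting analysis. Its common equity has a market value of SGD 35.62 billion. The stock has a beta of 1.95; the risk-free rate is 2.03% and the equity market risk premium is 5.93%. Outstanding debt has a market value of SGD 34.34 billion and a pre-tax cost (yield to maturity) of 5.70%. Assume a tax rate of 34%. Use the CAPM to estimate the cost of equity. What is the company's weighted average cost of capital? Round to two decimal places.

Cost of equity via CAPM: Re = 2.03% + 1.95 × 5.93% = 13.5935%.
Total capital V = 35.62 + 34.34 = 69.96.
Equity: weight = 35.62/69.96 = 0.5091; cost = 13.5935%.
Debt: weight = 34.34/69.96 = 0.4909; after-tax cost = 5.7% × (1 − 34%) = 3.7620%.
WACC = 0.5091 × 13.5935% + 0.4909 × 3.7620% = 8.7677%.

8.77%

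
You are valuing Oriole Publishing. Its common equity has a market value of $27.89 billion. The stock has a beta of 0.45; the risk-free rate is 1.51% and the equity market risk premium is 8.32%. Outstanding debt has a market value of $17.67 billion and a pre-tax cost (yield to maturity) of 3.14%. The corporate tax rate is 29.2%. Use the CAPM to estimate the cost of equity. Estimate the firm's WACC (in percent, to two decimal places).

Cost of equity via CAPM: Re = 1.51% + 0.45 × 8.32% = 5.2540%.
Total capital V = 27.89 + 17.67 = 45.56.
Equity: weight = 27.89/45.56 = 0.6122; cost = 5.254%.
Debt: weight = 17.67/45.56 = 0.3878; after-tax cost = 3.14% × (1 − 29.2%) = 2.2231%.
WACC = 0.6122 × 5.2540% + 0.3878 × 2.2231% = 4.0785%.

4.08%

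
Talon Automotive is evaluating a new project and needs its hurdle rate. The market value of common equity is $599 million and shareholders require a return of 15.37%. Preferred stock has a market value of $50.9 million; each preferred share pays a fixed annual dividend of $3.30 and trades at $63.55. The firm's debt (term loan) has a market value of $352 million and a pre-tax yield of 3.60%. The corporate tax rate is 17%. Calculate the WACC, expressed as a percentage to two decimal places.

Cost of preferred: Rp = 3.3 / 63.55 = 5.1928%.
Total capital V = 599 + 50.9 + 352 = 1001.9.
Equity: weight = 599/1001.9 = 0.5979; cost = 15.37%.
Preferred: weight = 50.9/1001.9 = 0.0508; cost = 5.1928%.
Term loan: weight = 352/1001.9 = 0.3513; after-tax cost = 3.6% × (1 − 17%) = 2.9880%.
WACC = 0.5979 × 15.3700% + 0.0508 × 5.1928% + 0.3513 × 2.9880% = 10.5028%.

10.50%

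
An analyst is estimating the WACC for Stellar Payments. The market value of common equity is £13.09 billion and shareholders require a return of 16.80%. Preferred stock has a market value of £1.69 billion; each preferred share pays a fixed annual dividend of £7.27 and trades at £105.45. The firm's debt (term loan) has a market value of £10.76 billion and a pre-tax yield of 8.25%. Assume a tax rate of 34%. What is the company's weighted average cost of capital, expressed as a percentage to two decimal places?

Cost of preferred: Rp = 7.27 / 105.45 = 6.8943%.
Total capital V = 13.09 + 1.69 + 10.76 = 25.54.
Equity: weight = 13.09/25.54 = 0.5125; cost = 16.8%.
Preferred: weight = 1.69/25.54 = 0.0662; cost = 6.8943%.
Term loan: weight = 10.76/25.54 = 0.4213; after-tax cost = 8.25% × (1 − 34%) = 5.4450%.
WACC = 0.5125 × 16.8000% + 0.0662 × 6.8943% + 0.4213 × 5.4450% = 11.3607%.

11.36%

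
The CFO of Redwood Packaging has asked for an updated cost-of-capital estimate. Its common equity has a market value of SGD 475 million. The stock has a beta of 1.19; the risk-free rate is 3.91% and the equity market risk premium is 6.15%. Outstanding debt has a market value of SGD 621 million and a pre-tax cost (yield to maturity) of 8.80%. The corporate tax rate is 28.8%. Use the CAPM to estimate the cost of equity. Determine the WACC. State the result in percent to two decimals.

Cost of equity via CAPM: Re = 3.91% + 1.19 × 6.15% = 11.2285%.
Total capital V = 475 + 621 = 1096.
Equity: weight = 475/1096 = 0.4334; cost = 11.2285%.
Debt: weight = 621/1096 = 0.5666; after-tax cost = 8.8% × (1 − 28.8%) = 6.2656%.
WACC = 0.4334 × 11.2285% + 0.5666 × 6.2656% = 8.4165%.

8.42%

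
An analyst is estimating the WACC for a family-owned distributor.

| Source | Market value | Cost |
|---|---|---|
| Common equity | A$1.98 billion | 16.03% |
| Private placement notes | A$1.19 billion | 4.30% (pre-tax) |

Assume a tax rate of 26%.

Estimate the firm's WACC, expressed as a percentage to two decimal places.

11.21%

Total capital V = 1.98 + 1.19 = 3.17.
Equity: weight = 1.98/3.17 = 0.6246; cost = 16.03%.
Private placement notes: weight = 1.19/3.17 = 0.3754; after-tax cost = 4.3% × (1 − 26%) = 3.1820%.
WACC = 0.6246 × 16.0300% + 0.3754 × 3.1820% = 11.2069%.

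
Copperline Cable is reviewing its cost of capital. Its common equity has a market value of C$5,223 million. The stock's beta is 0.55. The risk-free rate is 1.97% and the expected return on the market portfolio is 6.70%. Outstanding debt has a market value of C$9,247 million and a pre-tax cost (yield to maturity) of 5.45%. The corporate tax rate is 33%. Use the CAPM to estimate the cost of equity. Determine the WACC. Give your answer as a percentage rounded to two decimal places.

3.98%

Market risk premium = 6.7% − 1.97% = 4.73%.
Cost of equity via CAPM: Re = 1.97% + 0.55 × 4.73% = 4.5715%.
Total capital V = 5223 + 9247 = 14470.
Equity: weight = 5223/14470 = 0.3610; cost = 4.5715%.
Debt: weight = 9247/14470 = 0.6390; after-tax cost = 5.45% × (1 − 33%) = 3.6515%.
WACC = 0.3610 × 4.5715% + 0.6390 × 3.6515% = 3.9836%.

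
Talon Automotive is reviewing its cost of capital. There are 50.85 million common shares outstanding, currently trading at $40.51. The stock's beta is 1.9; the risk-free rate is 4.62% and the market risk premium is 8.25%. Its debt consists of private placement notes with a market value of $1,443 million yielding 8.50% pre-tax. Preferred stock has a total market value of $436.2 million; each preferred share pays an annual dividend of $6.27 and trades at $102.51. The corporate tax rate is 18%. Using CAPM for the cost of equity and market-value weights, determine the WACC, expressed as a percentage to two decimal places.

Cost of equity via CAPM: Re = 4.62% + 1.9 × 8.25% = 20.2950%.
Cost of preferred: Rp = 6.27 / 102.51 = 6.1165%.
Market value of equity E = 40.51 × 50.85m = 2059.9335m.
Total capital V = 2059.9335 + 436.2 + 1443 = 3939.1335.
Equity: weight = 2059.9335/3939.1335 = 0.5229; cost = 20.295%.
Preferred: weight = 436.2/3939.1335 = 0.1107; cost = 6.1165%.
Private placement notes: weight = 1443/3939.1335 = 0.3663; after-tax cost = 8.5% × (1 − 18%) = 6.9700%.
WACC = 0.5229 × 20.2950% + 0.1107 × 6.1165% + 0.3663 × 6.9700% = 13.8437%.

13.84%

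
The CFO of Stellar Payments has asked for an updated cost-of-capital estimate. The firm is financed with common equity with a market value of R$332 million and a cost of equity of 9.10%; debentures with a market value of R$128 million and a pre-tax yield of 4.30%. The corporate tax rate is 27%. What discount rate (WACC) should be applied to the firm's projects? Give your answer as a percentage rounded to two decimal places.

7.44%

Total capital V = 332 + 128 = 460.
Equity: weight = 332/460 = 0.7217; cost = 9.1%.
Debentures: weight = 128/460 = 0.2783; after-tax cost = 4.3% × (1 − 27%) = 3.1390%.
WACC = 0.7217 × 9.1000% + 0.2783 × 3.1390% = 7.4413%.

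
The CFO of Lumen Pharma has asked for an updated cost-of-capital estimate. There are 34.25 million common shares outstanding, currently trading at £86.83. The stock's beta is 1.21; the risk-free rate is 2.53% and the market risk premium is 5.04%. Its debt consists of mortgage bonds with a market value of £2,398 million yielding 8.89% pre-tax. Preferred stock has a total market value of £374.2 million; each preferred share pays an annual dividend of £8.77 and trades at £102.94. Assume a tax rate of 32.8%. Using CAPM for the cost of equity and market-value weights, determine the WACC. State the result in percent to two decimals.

7.51%

Cost of equity via CAPM: Re = 2.53% + 1.21 × 5.04% = 8.6284%.
Cost of preferred: Rp = 8.77 / 102.94 = 8.5195%.
Market value of equity E = 86.83 × 34.25m = 2973.9275m.
Total capital V = 2973.9275 + 374.2 + 2398 = 5746.1275.
Equity: weight = 2973.9275/5746.1275 = 0.5176; cost = 8.6284%.
Preferred: weight = 374.2/5746.1275 = 0.0651; cost = 8.5195%.
Mortgage bonds: weight = 2398/5746.1275 = 0.4173; after-tax cost = 8.89% × (1 − 32.8%) = 5.9741%.
WACC = 0.5176 × 8.6284% + 0.0651 × 8.5195% + 0.4173 × 5.9741% = 7.5136%.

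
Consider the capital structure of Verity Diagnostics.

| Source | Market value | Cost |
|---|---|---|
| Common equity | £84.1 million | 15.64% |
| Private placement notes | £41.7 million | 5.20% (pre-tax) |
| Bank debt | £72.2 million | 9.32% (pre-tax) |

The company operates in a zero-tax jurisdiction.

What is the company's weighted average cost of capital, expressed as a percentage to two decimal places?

11.14%

Total capital V = 84.1 + 41.7 + 72.2 = 198.
Equity: weight = 84.1/198 = 0.4247; cost = 15.64%.
Private placement notes: weight = 41.7/198 = 0.2106; after-tax cost = 5.2% × (1 − 0%) = 5.2000%.
Bank debt: weight = 72.2/198 = 0.3646; after-tax cost = 9.32% × (1 − 0%) = 9.3200%.
WACC = 0.4247 × 15.6400% + 0.2106 × 5.2000% + 0.3646 × 9.3200% = 11.1367%.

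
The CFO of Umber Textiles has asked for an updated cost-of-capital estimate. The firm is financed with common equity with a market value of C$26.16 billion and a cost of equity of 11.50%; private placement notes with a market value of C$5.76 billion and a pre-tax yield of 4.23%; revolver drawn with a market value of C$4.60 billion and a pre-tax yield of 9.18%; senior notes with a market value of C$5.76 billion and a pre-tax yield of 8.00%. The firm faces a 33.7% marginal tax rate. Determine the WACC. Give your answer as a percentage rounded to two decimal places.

8.88%

Total capital V = 26.16 + 5.76 + 4.6 + 5.76 = 42.28.
Equity: weight = 26.16/42.28 = 0.6187; cost = 11.5%.
Private placement notes: weight = 5.76/42.28 = 0.1362; after-tax cost = 4.23% × (1 − 33.7%) = 2.8045%.
Revolver drawn: weight = 4.6/42.28 = 0.1088; after-tax cost = 9.18% × (1 − 33.7%) = 6.0863%.
Senior notes: weight = 5.76/42.28 = 0.1362; after-tax cost = 8% × (1 − 33.7%) = 5.3040%.
WACC = 0.6187 × 11.5000% + 0.1362 × 2.8045% + 0.1088 × 6.0863% + 0.1362 × 5.3040% = 8.8823%.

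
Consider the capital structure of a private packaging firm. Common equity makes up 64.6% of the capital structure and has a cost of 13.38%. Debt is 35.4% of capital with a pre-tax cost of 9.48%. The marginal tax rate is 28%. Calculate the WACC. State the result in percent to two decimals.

After-tax cost of debt = 9.48% × (1 − 28%) = 6.8256%.
WACC = 0.646 × 13.3800% + 0.354 × 6.8256% = 11.0597%.

11.06%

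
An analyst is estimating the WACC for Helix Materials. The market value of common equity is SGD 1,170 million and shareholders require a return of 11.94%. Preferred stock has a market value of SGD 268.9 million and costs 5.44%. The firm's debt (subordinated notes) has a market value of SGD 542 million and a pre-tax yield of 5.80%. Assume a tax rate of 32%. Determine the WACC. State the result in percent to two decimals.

Total capital V = 1170 + 268.9 + 542 = 1980.9.
Equity: weight = 1170/1980.9 = 0.5906; cost = 11.94%.
Preferred: weight = 268.9/1980.9 = 0.1357; cost = 5.44%.
Subordinated notes: weight = 542/1980.9 = 0.2736; after-tax cost = 5.8% × (1 − 32%) = 3.9440%.
WACC = 0.5906 × 11.9400% + 0.1357 × 5.4400% + 0.2736 × 3.9440% = 8.8698%.

8.87%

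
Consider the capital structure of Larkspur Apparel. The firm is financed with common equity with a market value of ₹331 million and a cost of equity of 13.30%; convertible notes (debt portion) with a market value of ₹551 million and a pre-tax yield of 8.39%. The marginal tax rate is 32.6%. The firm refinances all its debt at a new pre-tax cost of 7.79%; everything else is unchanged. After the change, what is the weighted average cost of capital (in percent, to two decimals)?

8.27%

After the change:
Total capital V = 331 + 551 = 882.
Equity: weight = 331/882 = 0.3753; cost = 13.3%.
Convertible notes (debt portion): weight = 551/882 = 0.6247; after-tax cost = 7.79% × (1 − 32.6%) = 5.2505%.
WACC = 0.3753 × 13.3000% + 0.6247 × 5.2505% = 8.2713%.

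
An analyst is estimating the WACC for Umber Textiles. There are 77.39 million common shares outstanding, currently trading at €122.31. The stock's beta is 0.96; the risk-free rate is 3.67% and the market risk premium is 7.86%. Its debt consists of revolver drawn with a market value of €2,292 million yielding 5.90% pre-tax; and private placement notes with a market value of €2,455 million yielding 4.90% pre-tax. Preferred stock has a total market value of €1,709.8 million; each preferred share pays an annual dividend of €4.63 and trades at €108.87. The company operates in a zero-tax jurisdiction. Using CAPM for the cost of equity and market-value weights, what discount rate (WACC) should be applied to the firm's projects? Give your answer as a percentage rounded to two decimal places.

Cost of equity via CAPM: Re = 3.67% + 0.96 × 7.86% = 11.2156%.
Cost of preferred: Rp = 4.63 / 108.87 = 4.2528%.
Market value of equity E = 122.31 × 77.39m = 9465.5709m.
Total capital V = 9465.5709 + 1709.8 + 2292 + 2455 = 15922.3709.
Equity: weight = 9465.5709/15922.3709 = 0.5945; cost = 11.2156%.
Preferred: weight = 1709.8/15922.3709 = 0.1074; cost = 4.2528%.
Revolver drawn: weight = 2292/15922.3709 = 0.1439; after-tax cost = 5.9% × (1 − 0%) = 5.9000%.
Private placement notes: weight = 2455/15922.3709 = 0.1542; after-tax cost = 4.9% × (1 − 0%) = 4.9000%.
WACC = 0.5945 × 11.2156% + 0.1074 × 4.2528% + 0.1439 × 5.9000% + 0.1542 × 4.9000% = 8.7290%.

8.73%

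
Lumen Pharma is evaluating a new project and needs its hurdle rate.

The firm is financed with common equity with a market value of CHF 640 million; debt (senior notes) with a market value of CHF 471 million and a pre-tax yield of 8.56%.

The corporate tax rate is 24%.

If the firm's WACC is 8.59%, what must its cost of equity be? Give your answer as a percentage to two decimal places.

Total capital V = 640 + 471 = 1111.
Equity weight = 640/1111 = 0.5761.
Senior notes weight = 471/1111 = 0.4239.
Debt contribution = 0.4239 × 8.56% × (1 − 24%) = 2.7580%.
Required equity contribution = 8.59% − 2.7580% = 5.8320%.
Re = 5.8320% / 0.5761 = 10.1240%.

10.12%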